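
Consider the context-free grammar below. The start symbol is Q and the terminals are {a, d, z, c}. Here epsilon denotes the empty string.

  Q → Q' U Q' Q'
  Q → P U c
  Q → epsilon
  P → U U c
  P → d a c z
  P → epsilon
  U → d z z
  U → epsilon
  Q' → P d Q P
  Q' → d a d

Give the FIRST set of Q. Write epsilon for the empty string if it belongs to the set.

FIRST(U) = {epsilon, d}
FIRST(P) = {epsilon, c, d}  (via U U c)
FIRST(Q') = {c, d}  (via P d Q P)
FIRST(Q) = {epsilon, c, d}  (via Q' U Q' Q', P U c)

{epsilon, c, d}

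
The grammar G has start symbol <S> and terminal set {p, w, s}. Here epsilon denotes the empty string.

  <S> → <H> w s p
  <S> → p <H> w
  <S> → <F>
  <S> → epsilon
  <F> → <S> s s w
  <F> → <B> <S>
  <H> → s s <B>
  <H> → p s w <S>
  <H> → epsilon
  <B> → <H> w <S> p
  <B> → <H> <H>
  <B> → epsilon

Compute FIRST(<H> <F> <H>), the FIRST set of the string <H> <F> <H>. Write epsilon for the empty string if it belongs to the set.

FIRST(<H>) = {epsilon, p, s}
FIRST(<B>) = {epsilon, p, s, w}  (via <H> w <S> p, <H> <H>)
FIRST(<S>) = {epsilon, p, s, w}  (via <H> w s p, <F>)
FIRST(<F>) = {epsilon, p, s, w}  (via <S> s s w, <B> <S>)
FIRST(<H> <F> <H>): take FIRST of each symbol in turn, carrying on past any symbol whose FIRST contains epsilon; result {epsilon, p, s, w}.

{epsilon, p, s, w}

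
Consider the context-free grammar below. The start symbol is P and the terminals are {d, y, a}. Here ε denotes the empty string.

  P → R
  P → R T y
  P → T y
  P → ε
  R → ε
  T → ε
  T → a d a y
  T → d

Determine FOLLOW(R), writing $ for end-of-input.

FIRST(R): from R→ε we get {ε}. So FIRST(R) = {ε}.
FIRST(T): from T→ε we get {ε}; from T→a d a y we get {a}; from T→d we get {d}. So FIRST(T) = {ε, a, d}.
FIRST(P): from P→R we get {ε}; from P→R T y we get {a, d, y}; from P→T y we get {a, d, y}; from P→ε we get {ε}. So FIRST(P) = {ε, a, d, y}.
FOLLOW(P) includes $ since P is the start symbol.
FOLLOW(P): P appears on no right-hand side. Thus FOLLOW(P) = {$}.
FOLLOW(R): in P→R, the suffix after R is empty, so FOLLOW(R) ⊇ FOLLOW(P) = {$}; in P→R T y, R is followed by T y with FIRST {a, d, y}. Thus FOLLOW(R) = {$, a, d, y}.
FOLLOW(T): in P→R T y, T is followed by y with FIRST {y}; in P→T y, T is followed by y with FIRST {y}. Thus FOLLOW(T) = {y}.

{$, a, d, y}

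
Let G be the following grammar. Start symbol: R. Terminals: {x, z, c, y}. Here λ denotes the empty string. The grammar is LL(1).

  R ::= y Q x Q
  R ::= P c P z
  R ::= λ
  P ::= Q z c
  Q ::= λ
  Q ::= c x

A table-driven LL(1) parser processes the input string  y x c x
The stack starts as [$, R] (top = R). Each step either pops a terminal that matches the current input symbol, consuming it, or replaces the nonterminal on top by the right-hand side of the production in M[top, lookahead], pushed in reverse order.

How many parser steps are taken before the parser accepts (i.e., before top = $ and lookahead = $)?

step 1: stack=$ R  input=y x c x $  — expand R ::= y Q x Q
step 2: stack=$ Q x Q y  input=y x c x $  — match y
step 3: stack=$ Q x Q  input=x c x $  — expand Q ::= λ
step 4: stack=$ Q x  input=x c x $  — match x
step 5: stack=$ Q  input=c x $  — expand Q ::= c x
step 6: stack=$ x c  input=c x $  — match c
step 7: stack=$ x  input=x $  — match x
Accept reached after 7 steps.

7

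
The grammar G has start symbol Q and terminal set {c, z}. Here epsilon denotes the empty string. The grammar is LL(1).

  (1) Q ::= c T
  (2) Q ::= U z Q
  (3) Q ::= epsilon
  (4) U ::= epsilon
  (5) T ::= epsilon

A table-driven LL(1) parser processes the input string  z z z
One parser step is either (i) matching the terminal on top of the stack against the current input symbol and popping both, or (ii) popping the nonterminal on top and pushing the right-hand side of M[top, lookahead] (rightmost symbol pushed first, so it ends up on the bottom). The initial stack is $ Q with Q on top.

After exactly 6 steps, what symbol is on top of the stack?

Q

     Stack    Input    Action
  1  $ Q      z z z $  expand Q ::= U z Q
  2  $ Q z U  z z z $  expand U ::= epsilon
  3  $ Q z    z z z $  match z
  4  $ Q      z z $    expand Q ::= U z Q
  5  $ Q z U  z z $    expand U ::= epsilon
  6  $ Q z    z z $    match z
Stack after step 6: $ Q (top = Q).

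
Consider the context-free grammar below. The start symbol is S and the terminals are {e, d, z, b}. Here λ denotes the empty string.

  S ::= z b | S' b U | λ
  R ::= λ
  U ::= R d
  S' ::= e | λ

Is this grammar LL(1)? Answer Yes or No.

Yes

FIRST(S) = {λ, b, e, z}
FIRST(R) = {λ}
FIRST(U) = {d}
FIRST(S') = {λ, e}
FOLLOW(S) = {$}
FOLLOW(R) = {d}
FOLLOW(U) = {$}
FOLLOW(S') = {b}
Each cell of M receives at most one production.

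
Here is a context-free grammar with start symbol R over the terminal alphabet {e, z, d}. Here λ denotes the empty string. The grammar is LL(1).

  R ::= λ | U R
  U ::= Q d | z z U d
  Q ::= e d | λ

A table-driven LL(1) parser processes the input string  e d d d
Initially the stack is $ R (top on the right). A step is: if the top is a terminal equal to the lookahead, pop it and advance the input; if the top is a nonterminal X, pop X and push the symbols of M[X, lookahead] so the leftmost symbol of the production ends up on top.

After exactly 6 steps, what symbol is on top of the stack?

     Stack      Input      Action
  1  $ R        e d d d $  expand R ::= U R
  2  $ R U      e d d d $  expand U ::= Q d
  3  $ R d Q    e d d d $  expand Q ::= e d
  4  $ R d d e  e d d d $  match e
  5  $ R d d    d d d $    match d
  6  $ R d      d d $      match d
Stack after step 6: $ R (top = R).

R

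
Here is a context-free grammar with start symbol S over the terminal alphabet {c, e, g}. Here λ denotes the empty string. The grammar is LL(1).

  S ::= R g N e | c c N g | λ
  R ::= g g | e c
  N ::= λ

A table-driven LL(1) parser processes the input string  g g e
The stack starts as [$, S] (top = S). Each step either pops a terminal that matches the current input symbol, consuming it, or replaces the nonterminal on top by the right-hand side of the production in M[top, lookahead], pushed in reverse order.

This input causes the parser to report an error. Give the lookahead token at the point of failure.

e

step 1: stack=$ S  input=g g e $  — expand S ::= R g N e
step 2: stack=$ e N g R  input=g g e $  — expand R ::= g g
step 3: stack=$ e N g g g  input=g g e $  — match g
step 4: stack=$ e N g g  input=g e $  — match g
step 5: stack=$ e N g  input=e $  — error: top is terminal g but lookahead is e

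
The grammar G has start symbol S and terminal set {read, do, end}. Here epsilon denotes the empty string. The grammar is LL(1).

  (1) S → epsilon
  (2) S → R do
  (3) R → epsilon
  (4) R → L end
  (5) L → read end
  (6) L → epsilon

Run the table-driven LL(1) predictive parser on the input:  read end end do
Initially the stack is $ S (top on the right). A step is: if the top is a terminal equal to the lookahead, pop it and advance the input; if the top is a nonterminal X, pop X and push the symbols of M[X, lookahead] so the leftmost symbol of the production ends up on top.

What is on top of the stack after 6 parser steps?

step 1: stack=$ S  input=read end end do $  — expand S → R do
step 2: stack=$ do R  input=read end end do $  — expand R → L end
step 3: stack=$ do end L  input=read end end do $  — expand L → read end
step 4: stack=$ do end end read  input=read end end do $  — match read
step 5: stack=$ do end end  input=end end do $  — match end
step 6: stack=$ do end  input=end do $  — match end
Stack after step 6: $ do (top = do).

do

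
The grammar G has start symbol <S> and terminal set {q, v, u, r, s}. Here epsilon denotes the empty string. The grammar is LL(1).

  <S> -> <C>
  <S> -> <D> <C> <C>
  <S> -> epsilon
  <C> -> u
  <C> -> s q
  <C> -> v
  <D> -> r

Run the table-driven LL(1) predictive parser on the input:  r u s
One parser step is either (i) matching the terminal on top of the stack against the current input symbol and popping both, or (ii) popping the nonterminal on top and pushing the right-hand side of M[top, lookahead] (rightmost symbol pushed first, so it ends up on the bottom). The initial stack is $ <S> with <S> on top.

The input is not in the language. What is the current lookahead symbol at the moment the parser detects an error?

$

     Stack          Input    Action
  1  $ <S>          r u s $  expand <S> -> <D> <C> <C>
  2  $ <C> <C> <D>  r u s $  expand <D> -> r
  3  $ <C> <C> r    r u s $  match r
  4  $ <C> <C>      u s $    expand <C> -> u
  5  $ <C> u        u s $    match u
  6  $ <C>          s $      expand <C> -> s q
  7  $ q s          s $      match s
  8  $ q            $        error: top is terminal q but lookahead is $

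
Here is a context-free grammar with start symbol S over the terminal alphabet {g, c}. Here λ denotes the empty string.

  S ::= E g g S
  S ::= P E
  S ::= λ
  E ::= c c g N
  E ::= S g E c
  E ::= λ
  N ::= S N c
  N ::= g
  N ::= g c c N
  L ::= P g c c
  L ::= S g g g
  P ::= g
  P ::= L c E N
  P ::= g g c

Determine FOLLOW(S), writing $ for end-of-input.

FIRST(S): from S::=E g g S we get {c, g}; from S::=P E we get {c, g}; from S::=λ we get {λ}. So FIRST(S) = {λ, c, g}.
FIRST(E): from E::=c c g N we get {c}; from E::=S g E c we get {c, g}; from E::=λ we get {λ}. So FIRST(E) = {λ, c, g}.
FIRST(N): from N::=S N c we get {c, g}; from N::=g we get {g}; from N::=g c c N we get {g}. So FIRST(N) = {c, g}.
FIRST(L): from L::=P g c c we get {c, g}; from L::=S g g g we get {c, g}. So FIRST(L) = {c, g}.
FIRST(P): from P::=g we get {g}; from P::=L c E N we get {c, g}; from P::=g g c we get {g}. So FIRST(P) = {c, g}.
FOLLOW(S) includes $ since S is the start symbol.
FOLLOW(S): in S::=E g g S, the suffix after S is empty (adds nothing new); in E::=S g E c, S is followed by g E c with FIRST {g}; in N::=S N c, S is followed by N c with FIRST {c, g}; in L::=S g g g, S is followed by g g g with FIRST {g}. Thus FOLLOW(S) = {$, c, g}.
FOLLOW(E): in S::=E g g S, E is followed by g g S with FIRST {g}; in S::=P E, the suffix after E is empty, so FOLLOW(E) ⊇ FOLLOW(S) = {$, c, g}; in E::=S g E c, E is followed by c with FIRST {c}; in P::=L c E N, E is followed by N with FIRST {c, g}. Thus FOLLOW(E) = {$, c, g}.
FOLLOW(L): in P::=L c E N, L is followed by c E N with FIRST {c}. Thus FOLLOW(L) = {c}.
FOLLOW(P): in S::=P E, P is followed by E with FIRST {λ, c, g}; in S::=P E, the suffix after P is nullable, so FOLLOW(P) ⊇ FOLLOW(S) = {$, c, g}; in L::=P g c c, P is followed by g c c with FIRST {g}. Thus FOLLOW(P) = {$, c, g}.
FOLLOW(N): in E::=c c g N, the suffix after N is empty, so FOLLOW(N) ⊇ FOLLOW(E) = {$, c, g}; in N::=S N c, N is followed by c with FIRST {c}; in N::=g c c N, the suffix after N is empty (adds nothing new); in P::=L c E N, the suffix after N is empty, so FOLLOW(N) ⊇ FOLLOW(P) = {$, c, g}. Thus FOLLOW(N) = {$, c, g}.

{$, c, g}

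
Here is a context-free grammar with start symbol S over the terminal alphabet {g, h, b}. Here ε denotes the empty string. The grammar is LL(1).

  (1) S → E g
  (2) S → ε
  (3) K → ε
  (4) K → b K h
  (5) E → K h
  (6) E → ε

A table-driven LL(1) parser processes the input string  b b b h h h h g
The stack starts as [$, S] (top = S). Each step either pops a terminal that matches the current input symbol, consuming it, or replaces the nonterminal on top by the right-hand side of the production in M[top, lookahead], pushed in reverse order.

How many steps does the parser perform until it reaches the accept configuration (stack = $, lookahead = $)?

14

      Stack            Input              Action
   1  $ S              b b b h h h h g $  expand S → E g
   2  $ g E            b b b h h h h g $  expand E → K h
   3  $ g h K          b b b h h h h g $  expand K → b K h
   4  $ g h h K b      b b b h h h h g $  match b
   5  $ g h h K        b b h h h h g $    expand K → b K h
   6  $ g h h h K b    b b h h h h g $    match b
   7  $ g h h h K      b h h h h g $      expand K → b K h
   8  $ g h h h h K b  b h h h h g $      match b
   9  $ g h h h h K    h h h h g $        expand K → ε
  10  $ g h h h h      h h h h g $        match h
  11  $ g h h h        h h h g $          match h
  12  $ g h h          h h g $            match h
  13  $ g h            h g $              match h
  14  $ g              g $                match g
Accept reached after 14 steps.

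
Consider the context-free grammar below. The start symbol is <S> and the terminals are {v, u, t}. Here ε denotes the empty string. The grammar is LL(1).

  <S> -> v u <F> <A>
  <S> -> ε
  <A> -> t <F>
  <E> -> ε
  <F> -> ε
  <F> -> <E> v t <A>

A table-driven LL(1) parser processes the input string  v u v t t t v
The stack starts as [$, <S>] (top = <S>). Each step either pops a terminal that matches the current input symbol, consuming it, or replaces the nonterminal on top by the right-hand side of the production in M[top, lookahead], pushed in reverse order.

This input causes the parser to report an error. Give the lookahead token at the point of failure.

step 1: stack=$ <S>  input=v u v t t t v $  — expand <S> -> v u <F> <A>
step 2: stack=$ <A> <F> u v  input=v u v t t t v $  — match v
step 3: stack=$ <A> <F> u  input=u v t t t v $  — match u
step 4: stack=$ <A> <F>  input=v t t t v $  — expand <F> -> <E> v t <A>
step 5: stack=$ <A> <A> t v <E>  input=v t t t v $  — expand <E> -> ε
step 6: stack=$ <A> <A> t v  input=v t t t v $  — match v
step 7: stack=$ <A> <A> t  input=t t t v $  — match t
step 8: stack=$ <A> <A>  input=t t v $  — expand <A> -> t <F>
step 9: stack=$ <A> <F> t  input=t t v $  — match t
step 10: stack=$ <A> <F>  input=t v $  — expand <F> -> ε
step 11: stack=$ <A>  input=t v $  — expand <A> -> t <F>
step 12: stack=$ <F> t  input=t v $  — match t
step 13: stack=$ <F>  input=v $  — expand <F> -> <E> v t <A>
step 14: stack=$ <A> t v <E>  input=v $  — expand <E> -> ε
step 15: stack=$ <A> t v  input=v $  — match v
step 16: stack=$ <A> t  input=$  — error: top is terminal t but lookahead is $

$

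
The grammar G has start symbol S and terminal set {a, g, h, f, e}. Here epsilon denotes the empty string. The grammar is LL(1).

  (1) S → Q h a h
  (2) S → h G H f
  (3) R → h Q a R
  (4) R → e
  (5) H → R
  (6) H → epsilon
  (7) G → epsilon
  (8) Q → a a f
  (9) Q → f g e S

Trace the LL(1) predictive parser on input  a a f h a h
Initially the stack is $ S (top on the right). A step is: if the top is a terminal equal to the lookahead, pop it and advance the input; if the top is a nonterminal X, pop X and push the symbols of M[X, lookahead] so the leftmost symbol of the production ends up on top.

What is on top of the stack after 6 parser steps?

     Stack          Input          Action
  1  $ S            a a f h a h $  expand S → Q h a h
  2  $ h a h Q      a a f h a h $  expand Q → a a f
  3  $ h a h f a a  a a f h a h $  match a
  4  $ h a h f a    a f h a h $    match a
  5  $ h a h f      f h a h $      match f
  6  $ h a h        h a h $        match h
Stack after step 6: $ h a (top = a).

a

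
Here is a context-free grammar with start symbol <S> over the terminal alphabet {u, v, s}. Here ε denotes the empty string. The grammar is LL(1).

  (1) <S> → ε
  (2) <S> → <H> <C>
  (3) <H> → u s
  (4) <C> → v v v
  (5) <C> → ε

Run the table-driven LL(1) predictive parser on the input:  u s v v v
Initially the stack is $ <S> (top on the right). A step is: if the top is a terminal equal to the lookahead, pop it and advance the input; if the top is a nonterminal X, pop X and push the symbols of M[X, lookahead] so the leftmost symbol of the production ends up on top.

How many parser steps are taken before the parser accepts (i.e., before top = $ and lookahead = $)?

8

step 1: stack=$ <S>  input=u s v v v $  — expand <S> → <H> <C>
step 2: stack=$ <C> <H>  input=u s v v v $  — expand <H> → u s
step 3: stack=$ <C> s u  input=u s v v v $  — match u
step 4: stack=$ <C> s  input=s v v v $  — match s
step 5: stack=$ <C>  input=v v v $  — expand <C> → v v v
step 6: stack=$ v v v  input=v v v $  — match v
step 7: stack=$ v v  input=v v $  — match v
step 8: stack=$ v  input=v $  — match v
Accept reached after 8 steps.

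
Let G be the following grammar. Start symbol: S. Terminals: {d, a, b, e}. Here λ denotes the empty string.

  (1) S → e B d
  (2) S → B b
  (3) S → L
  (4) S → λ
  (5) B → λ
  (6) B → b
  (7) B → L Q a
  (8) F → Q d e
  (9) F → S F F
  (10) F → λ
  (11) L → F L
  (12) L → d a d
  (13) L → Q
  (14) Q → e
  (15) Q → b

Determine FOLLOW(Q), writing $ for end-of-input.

FIRST(Q): from Q→e we get {e}; from Q→b we get {b}. So FIRST(Q) = {b, e}.
FIRST(S): from S→e B d we get {e}; from S→B b we get {b, d, e}; from S→L we get {b, d, e}; from S→λ we get {λ}. So FIRST(S) = {λ, b, d, e}.
FIRST(F): from F→Q d e we get {b, e}; from F→S F F we get {λ, b, d, e}; from F→λ we get {λ}. So FIRST(F) = {λ, b, d, e}.
FIRST(L): from L→F L we get {b, d, e}; from L→d a d we get {d}; from L→Q we get {b, e}. So FIRST(L) = {b, d, e}.
FIRST(B): from B→λ we get {λ}; from B→b we get {b}; from B→L Q a we get {b, d, e}. So FIRST(B) = {λ, b, d, e}.
FOLLOW(S) includes $ since S is the start symbol.
FOLLOW(B): in S→e B d, B is followed by d with FIRST {d}; in S→B b, B is followed by b with FIRST {b}. Thus FOLLOW(B) = {b, d}.
FOLLOW(F): in F→S F F (occurrence 1), F is followed by F with FIRST {λ, b, d, e}; in F→S F F (occurrence 1), the suffix after F is nullable (adds nothing new); in F→S F F (occurrence 2), the suffix after F is empty (adds nothing new); in L→F L, F is followed by L with FIRST {b, d, e}. Thus FOLLOW(F) = {b, d, e}.
FOLLOW(S): in F→S F F, S is followed by F F with FIRST {λ, b, d, e}; in F→S F F, the suffix after S is nullable, so FOLLOW(S) ⊇ FOLLOW(F) = {b, d, e}. Thus FOLLOW(S) = {$, b, d, e}.
FOLLOW(L): in S→L, the suffix after L is empty, so FOLLOW(L) ⊇ FOLLOW(S) = {$, b, d, e}; in B→L Q a, L is followed by Q a with FIRST {b, e}; in L→F L, the suffix after L is empty (adds nothing new). Thus FOLLOW(L) = {$, b, d, e}.
FOLLOW(Q): in B→L Q a, Q is followed by a with FIRST {a}; in F→Q d e, Q is followed by d e with FIRST {d}; in L→Q, the suffix after Q is empty, so FOLLOW(Q) ⊇ FOLLOW(L) = {$, b, d, e}. Thus FOLLOW(Q) = {$, a, b, d, e}.

{$, a, b, d, e}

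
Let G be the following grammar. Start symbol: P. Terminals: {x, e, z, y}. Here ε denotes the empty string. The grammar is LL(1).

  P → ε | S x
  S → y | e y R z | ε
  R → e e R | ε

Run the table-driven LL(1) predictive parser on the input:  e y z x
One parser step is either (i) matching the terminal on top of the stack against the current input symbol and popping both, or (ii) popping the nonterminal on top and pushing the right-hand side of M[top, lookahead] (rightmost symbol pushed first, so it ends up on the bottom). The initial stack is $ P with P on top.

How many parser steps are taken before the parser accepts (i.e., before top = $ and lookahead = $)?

7

     Stack        Input      Action
  1  $ P          e y z x $  expand P → S x
  2  $ x S        e y z x $  expand S → e y R z
  3  $ x z R y e  e y z x $  match e
  4  $ x z R y    y z x $    match y
  5  $ x z R      z x $      expand R → ε
  6  $ x z        z x $      match z
  7  $ x          x $        match x
Accept reached after 7 steps.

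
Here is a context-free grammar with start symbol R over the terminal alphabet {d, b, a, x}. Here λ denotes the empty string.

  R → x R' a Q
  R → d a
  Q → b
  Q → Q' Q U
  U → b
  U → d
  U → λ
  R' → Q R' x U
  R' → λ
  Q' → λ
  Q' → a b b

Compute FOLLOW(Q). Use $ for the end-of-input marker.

{$, a, b, d, x}

FIRST(R): from R→x R' a Q we get {x}; from R→d a we get {d}. So FIRST(R) = {d, x}.
FIRST(U): from U→b we get {b}; from U→d we get {d}; from U→λ we get {λ}. So FIRST(U) = {λ, b, d}.
FIRST(Q'): from Q'→λ we get {λ}; from Q'→a b b we get {a}. So FIRST(Q') = {λ, a}.
FIRST(Q): from Q→b we get {b}; from Q→Q' Q U we get {a, b}. So FIRST(Q) = {a, b}.
FIRST(R'): from R'→Q R' x U we get {a, b}; from R'→λ we get {λ}. So FIRST(R') = {λ, a, b}.
FOLLOW(R) includes $ since R is the start symbol.
FOLLOW(R): R appears on no right-hand side. Thus FOLLOW(R) = {$}.
FOLLOW(Q): in R→x R' a Q, the suffix after Q is empty, so FOLLOW(Q) ⊇ FOLLOW(R) = {$}; in Q→Q' Q U, Q is followed by U with FIRST {λ, b, d}; in Q→Q' Q U, the suffix after Q is nullable (adds nothing new); in R'→Q R' x U, Q is followed by R' x U with FIRST {a, b, x}. Thus FOLLOW(Q) = {$, a, b, d, x}.
FOLLOW(R'): in R→x R' a Q, R' is followed by a Q with FIRST {a}; in R'→Q R' x U, R' is followed by x U with FIRST {x}. Thus FOLLOW(R') = {a, x}.
FOLLOW(U): in Q→Q' Q U, the suffix after U is empty, so FOLLOW(U) ⊇ FOLLOW(Q) = {$, a, b, d, x}; in R'→Q R' x U, the suffix after U is empty, so FOLLOW(U) ⊇ FOLLOW(R') = {a, x}. Thus FOLLOW(U) = {$, a, b, d, x}.
FOLLOW(Q'): in Q→Q' Q U, Q' is followed by Q U with FIRST {a, b}. Thus FOLLOW(Q') = {a, b}.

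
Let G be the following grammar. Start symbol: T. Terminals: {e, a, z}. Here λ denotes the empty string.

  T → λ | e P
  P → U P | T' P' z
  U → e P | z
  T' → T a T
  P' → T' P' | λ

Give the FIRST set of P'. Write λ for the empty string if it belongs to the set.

{λ, a, e}

FIRST(T) = {λ, e}
FIRST(U) = {e, z}
FIRST(T') = {a, e}  (via T a T)
FIRST(P) = {a, e, z}  (via U P, T' P' z)
FIRST(P') = {λ, a, e}  (via T' P')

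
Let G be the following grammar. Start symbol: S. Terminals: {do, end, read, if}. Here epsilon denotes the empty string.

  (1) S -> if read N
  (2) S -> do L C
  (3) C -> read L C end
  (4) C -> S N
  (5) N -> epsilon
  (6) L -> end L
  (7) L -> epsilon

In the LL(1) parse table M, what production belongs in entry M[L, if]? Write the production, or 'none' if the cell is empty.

FIRST(S) = {do, if}
FIRST(N) = {epsilon}
FIRST(L) = {epsilon, end}
FIRST(C) = {do, if, read}  (via S N)
FOLLOW(S) includes $ since S is the start symbol.
FOLLOW(L): in S->do L C, L is followed by C with FIRST {do, if, read}; in C->read L C end, L is followed by C end with FIRST {do, if, read}; in L->end L, the suffix after L is empty (adds nothing new). Thus FOLLOW(L) = {do, if, read}.
For L -> end L: FIRST(end L) = {end}, so it goes in M[L, t] for t ∈ {end}.
For L -> epsilon: FIRST(epsilon) = {epsilon}, so it goes in M[L, t] for t ∈ {}; since epsilon ∈ FIRST, also for every t ∈ FOLLOW(L) = {do, if, read}.

L -> epsilon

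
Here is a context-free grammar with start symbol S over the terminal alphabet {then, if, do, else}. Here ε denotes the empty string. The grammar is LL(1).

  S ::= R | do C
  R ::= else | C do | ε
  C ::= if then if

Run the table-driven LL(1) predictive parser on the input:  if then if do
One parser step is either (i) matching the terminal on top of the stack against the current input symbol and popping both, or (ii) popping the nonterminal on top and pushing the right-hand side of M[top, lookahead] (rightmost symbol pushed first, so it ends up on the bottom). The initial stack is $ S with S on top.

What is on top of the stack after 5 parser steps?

if

     Stack            Input            Action
  1  $ S              if then if do $  expand S ::= R
  2  $ R              if then if do $  expand R ::= C do
  3  $ do C           if then if do $  expand C ::= if then if
  4  $ do if then if  if then if do $  match if
  5  $ do if then     then if do $     match then
Stack after step 5: $ do if (top = if).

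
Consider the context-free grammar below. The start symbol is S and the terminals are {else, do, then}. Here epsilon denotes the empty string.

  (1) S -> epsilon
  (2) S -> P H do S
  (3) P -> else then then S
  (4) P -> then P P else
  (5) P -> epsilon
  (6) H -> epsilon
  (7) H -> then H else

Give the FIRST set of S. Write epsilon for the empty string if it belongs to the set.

{epsilon, do, else, then}

FIRST(P): from P->else then then S we get {else}; from P->then P P else we get {then}; from P->epsilon we get {epsilon}. So FIRST(P) = {epsilon, else, then}.
FIRST(H): from H->epsilon we get {epsilon}; from H->then H else we get {then}. So FIRST(H) = {epsilon, then}.
FIRST(S): from S->epsilon we get {epsilon}; from S->P H do S we get {do, else, then}. So FIRST(S) = {epsilon, do, else, then}.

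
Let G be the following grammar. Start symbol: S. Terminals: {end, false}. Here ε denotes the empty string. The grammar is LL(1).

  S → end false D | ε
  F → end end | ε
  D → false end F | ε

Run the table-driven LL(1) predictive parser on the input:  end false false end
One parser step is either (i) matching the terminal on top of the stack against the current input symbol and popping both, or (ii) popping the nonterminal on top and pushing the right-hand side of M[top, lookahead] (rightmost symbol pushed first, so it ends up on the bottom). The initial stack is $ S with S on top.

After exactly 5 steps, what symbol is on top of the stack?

end

step 1: stack=$ S  input=end false false end $  — expand S → end false D
step 2: stack=$ D false end  input=end false false end $  — match end
step 3: stack=$ D false  input=false false end $  — match false
step 4: stack=$ D  input=false end $  — expand D → false end F
step 5: stack=$ F end false  input=false end $  — match false
Stack after step 5: $ F end (top = end).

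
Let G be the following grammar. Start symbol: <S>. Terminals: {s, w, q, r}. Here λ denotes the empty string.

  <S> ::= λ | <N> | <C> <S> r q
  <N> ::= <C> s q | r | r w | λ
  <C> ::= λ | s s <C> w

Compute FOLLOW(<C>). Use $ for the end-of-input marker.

FIRST(<C>): from <C>::=λ we get {λ}; from <C>::=s s <C> w we get {s}. So FIRST(<C>) = {λ, s}.
FIRST(<N>): from <N>::=<C> s q we get {s}; from <N>::=r we get {r}; from <N>::=r w we get {r}; from <N>::=λ we get {λ}. So FIRST(<N>) = {λ, r, s}.
FIRST(<S>): from <S>::=λ we get {λ}; from <S>::=<N> we get {λ, r, s}; from <S>::=<C> <S> r q we get {r, s}. So FIRST(<S>) = {λ, r, s}.
FOLLOW(<S>) includes $ since <S> is the start symbol.
FOLLOW(<S>): in <S>::=<C> <S> r q, <S> is followed by r q with FIRST {r}. Thus FOLLOW(<S>) = {$, r}.
FOLLOW(<N>): in <S>::=<N>, the suffix after <N> is empty, so FOLLOW(<N>) ⊇ FOLLOW(<S>) = {$, r}. Thus FOLLOW(<N>) = {$, r}.
FOLLOW(<C>): in <S>::=<C> <S> r q, <C> is followed by <S> r q with FIRST {r, s}; in <N>::=<C> s q, <C> is followed by s q with FIRST {s}; in <C>::=s s <C> w, <C> is followed by w with FIRST {w}. Thus FOLLOW(<C>) = {r, s, w}.

{r, s, w}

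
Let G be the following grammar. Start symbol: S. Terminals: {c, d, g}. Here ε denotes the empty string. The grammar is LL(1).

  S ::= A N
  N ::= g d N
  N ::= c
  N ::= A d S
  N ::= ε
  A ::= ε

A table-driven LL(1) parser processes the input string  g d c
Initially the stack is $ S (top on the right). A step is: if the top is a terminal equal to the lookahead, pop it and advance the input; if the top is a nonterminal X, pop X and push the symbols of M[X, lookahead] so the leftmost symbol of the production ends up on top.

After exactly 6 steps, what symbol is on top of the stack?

c

     Stack    Input    Action
  1  $ S      g d c $  expand S ::= A N
  2  $ N A    g d c $  expand A ::= ε
  3  $ N      g d c $  expand N ::= g d N
  4  $ N d g  g d c $  match g
  5  $ N d    d c $    match d
  6  $ N      c $      expand N ::= c
Stack after step 6: $ c (top = c).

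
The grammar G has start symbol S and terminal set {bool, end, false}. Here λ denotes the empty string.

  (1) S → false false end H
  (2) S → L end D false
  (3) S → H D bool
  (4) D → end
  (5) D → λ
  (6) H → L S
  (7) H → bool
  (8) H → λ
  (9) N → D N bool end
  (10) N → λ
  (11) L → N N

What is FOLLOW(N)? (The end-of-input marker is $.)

{bool, end, false}

FIRST(D): from D→end we get {end}; from D→λ we get {λ}. So FIRST(D) = {λ, end}.
FIRST(N): from N→D N bool end we get {bool, end}; from N→λ we get {λ}. So FIRST(N) = {λ, bool, end}.
FIRST(L): from L→N N we get {λ, bool, end}. So FIRST(L) = {λ, bool, end}.
FIRST(S): from S→false false end H we get {false}; from S→L end D false we get {bool, end}; from S→H D bool we get {bool, end, false}. So FIRST(S) = {bool, end, false}.
FIRST(H): from H→L S we get {bool, end, false}; from H→bool we get {bool}; from H→λ we get {λ}. So FIRST(H) = {λ, bool, end, false}.
FOLLOW(S) includes $ since S is the start symbol.
FOLLOW(D): in S→L end D false, D is followed by false with FIRST {false}; in S→H D bool, D is followed by bool with FIRST {bool}; in N→D N bool end, D is followed by N bool end with FIRST {bool, end}. Thus FOLLOW(D) = {bool, end, false}.
FOLLOW(L): in S→L end D false, L is followed by end D false with FIRST {end}; in H→L S, L is followed by S with FIRST {bool, end, false}. Thus FOLLOW(L) = {bool, end, false}.
FOLLOW(N): in N→D N bool end, N is followed by bool end with FIRST {bool}; in L→N N (occurrence 1), N is followed by N with FIRST {λ, bool, end}; in L→N N (occurrence 1), the suffix after N is nullable, so FOLLOW(N) ⊇ FOLLOW(L) = {bool, end, false}; in L→N N (occurrence 2), the suffix after N is empty, so FOLLOW(N) ⊇ FOLLOW(L) = {bool, end, false}. Thus FOLLOW(N) = {bool, end, false}.
FOLLOW(S): in H→L S, the suffix after S is empty, so FOLLOW(S) ⊇ FOLLOW(H) = {$, bool, end}. Thus FOLLOW(S) = {$, bool, end}.
FOLLOW(H): in S→false false end H, the suffix after H is empty, so FOLLOW(H) ⊇ FOLLOW(S) = {$, bool, end}; in S→H D bool, H is followed by D bool with FIRST {bool, end}. Thus FOLLOW(H) = {$, bool, end}.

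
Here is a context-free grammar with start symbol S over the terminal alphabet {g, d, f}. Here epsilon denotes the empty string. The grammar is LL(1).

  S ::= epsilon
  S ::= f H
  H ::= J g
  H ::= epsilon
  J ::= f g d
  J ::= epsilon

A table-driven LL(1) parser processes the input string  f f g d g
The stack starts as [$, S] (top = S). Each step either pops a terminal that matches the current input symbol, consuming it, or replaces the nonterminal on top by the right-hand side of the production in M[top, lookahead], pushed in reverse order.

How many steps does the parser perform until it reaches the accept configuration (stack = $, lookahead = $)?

step 1: stack=$ S  input=f f g d g $  — expand S ::= f H
step 2: stack=$ H f  input=f f g d g $  — match f
step 3: stack=$ H  input=f g d g $  — expand H ::= J g
step 4: stack=$ g J  input=f g d g $  — expand J ::= f g d
step 5: stack=$ g d g f  input=f g d g $  — match f
step 6: stack=$ g d g  input=g d g $  — match g
step 7: stack=$ g d  input=d g $  — match d
step 8: stack=$ g  input=g $  — match g
Accept reached after 8 steps.

8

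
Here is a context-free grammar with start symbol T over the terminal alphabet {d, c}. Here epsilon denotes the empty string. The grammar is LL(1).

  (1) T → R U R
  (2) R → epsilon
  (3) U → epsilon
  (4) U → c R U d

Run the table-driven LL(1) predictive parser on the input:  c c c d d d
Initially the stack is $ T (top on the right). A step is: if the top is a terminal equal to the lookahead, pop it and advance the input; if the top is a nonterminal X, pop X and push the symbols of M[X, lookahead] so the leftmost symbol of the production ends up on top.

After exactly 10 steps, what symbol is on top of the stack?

R

step 1: stack=$ T  input=c c c d d d $  — expand T → R U R
step 2: stack=$ R U R  input=c c c d d d $  — expand R → epsilon
step 3: stack=$ R U  input=c c c d d d $  — expand U → c R U d
step 4: stack=$ R d U R c  input=c c c d d d $  — match c
step 5: stack=$ R d U R  input=c c d d d $  — expand R → epsilon
step 6: stack=$ R d U  input=c c d d d $  — expand U → c R U d
step 7: stack=$ R d d U R c  input=c c d d d $  — match c
step 8: stack=$ R d d U R  input=c d d d $  — expand R → epsilon
step 9: stack=$ R d d U  input=c d d d $  — expand U → c R U d
step 10: stack=$ R d d d U R c  input=c d d d $  — match c
Stack after step 10: $ R d d d U R (top = R).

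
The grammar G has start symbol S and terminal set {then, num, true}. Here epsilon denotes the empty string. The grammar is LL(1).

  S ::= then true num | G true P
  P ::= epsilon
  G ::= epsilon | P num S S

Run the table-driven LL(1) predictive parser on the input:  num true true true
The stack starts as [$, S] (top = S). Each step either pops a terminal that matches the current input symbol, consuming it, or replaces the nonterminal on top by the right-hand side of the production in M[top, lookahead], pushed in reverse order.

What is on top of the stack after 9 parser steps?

G

     Stack                Input                 Action
  1  $ S                  num true true true $  expand S ::= G true P
  2  $ P true G           num true true true $  expand G ::= P num S S
  3  $ P true S S num P   num true true true $  expand P ::= epsilon
  4  $ P true S S num     num true true true $  match num
  5  $ P true S S         true true true $      expand S ::= G true P
  6  $ P true S P true G  true true true $      expand G ::= epsilon
  7  $ P true S P true    true true true $      match true
  8  $ P true S P         true true $           expand P ::= epsilon
  9  $ P true S           true true $           expand S ::= G true P
Stack after step 9: $ P true P true G (top = G).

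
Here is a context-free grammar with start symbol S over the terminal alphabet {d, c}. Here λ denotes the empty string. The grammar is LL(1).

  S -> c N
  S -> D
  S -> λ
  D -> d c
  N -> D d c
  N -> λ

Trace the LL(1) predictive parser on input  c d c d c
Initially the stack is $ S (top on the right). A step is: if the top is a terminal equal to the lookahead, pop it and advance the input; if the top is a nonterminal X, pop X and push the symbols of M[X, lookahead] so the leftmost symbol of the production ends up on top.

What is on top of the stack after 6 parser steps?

     Stack      Input        Action
  1  $ S        c d c d c $  expand S -> c N
  2  $ N c      c d c d c $  match c
  3  $ N        d c d c $    expand N -> D d c
  4  $ c d D    d c d c $    expand D -> d c
  5  $ c d c d  d c d c $    match d
  6  $ c d c    c d c $      match c
Stack after step 6: $ c d (top = d).

d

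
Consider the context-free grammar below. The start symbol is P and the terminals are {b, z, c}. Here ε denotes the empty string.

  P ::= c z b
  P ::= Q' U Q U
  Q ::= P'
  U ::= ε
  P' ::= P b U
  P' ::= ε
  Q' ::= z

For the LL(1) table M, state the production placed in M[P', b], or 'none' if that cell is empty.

P' ::= ε

FIRST(U) = {ε}
FIRST(Q') = {z}
FIRST(P) = {c, z}  (via Q' U Q U)
FIRST(P') = {ε, c, z}  (via P b U)
FIRST(Q) = {ε, c, z}  (via P')
FOLLOW(P) includes $ since P is the start symbol.
FOLLOW(Q): in P::=Q' U Q U, Q is followed by U with FIRST {ε}; in P::=Q' U Q U, the suffix after Q is nullable, so FOLLOW(Q) ⊇ FOLLOW(P) = {$, b}. Thus FOLLOW(Q) = {$, b}.
FOLLOW(P'): in Q::=P', the suffix after P' is empty, so FOLLOW(P') ⊇ FOLLOW(Q) = {$, b}. Thus FOLLOW(P') = {$, b}.
For P' ::= P b U: FIRST(P b U) = {c, z}, so it goes in M[P', t] for t ∈ {c, z}.
For P' ::= ε: FIRST(ε) = {ε}, so it goes in M[P', t] for t ∈ {}; since ε ∈ FIRST, also for every t ∈ FOLLOW(P') = {$, b}.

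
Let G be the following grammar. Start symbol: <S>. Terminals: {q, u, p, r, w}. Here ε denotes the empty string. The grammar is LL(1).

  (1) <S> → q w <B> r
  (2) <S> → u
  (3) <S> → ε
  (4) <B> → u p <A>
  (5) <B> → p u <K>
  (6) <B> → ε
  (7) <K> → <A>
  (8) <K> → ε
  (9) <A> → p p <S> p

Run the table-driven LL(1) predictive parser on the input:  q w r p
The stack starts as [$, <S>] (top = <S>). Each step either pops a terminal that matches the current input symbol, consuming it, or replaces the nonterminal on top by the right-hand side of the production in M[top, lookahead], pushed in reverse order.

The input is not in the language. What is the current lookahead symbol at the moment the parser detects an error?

     Stack        Input      Action
  1  $ <S>        q w r p $  expand <S> → q w <B> r
  2  $ r <B> w q  q w r p $  match q
  3  $ r <B> w    w r p $    match w
  4  $ r <B>      r p $      expand <B> → ε
  5  $ r          r p $      match r
  6  $            p $        error: stack empty but input remains

p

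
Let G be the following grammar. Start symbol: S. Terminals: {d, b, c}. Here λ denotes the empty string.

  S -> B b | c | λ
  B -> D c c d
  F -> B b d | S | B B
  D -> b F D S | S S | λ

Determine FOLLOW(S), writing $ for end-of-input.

{$, b, c}

FIRST(S) = {λ, b, c}  (via B b)
FIRST(D) = {λ, b, c}  (via S S)
FIRST(B) = {b, c}  (via D c c d)
FIRST(F) = {λ, b, c}  (via B b d, S, B B)
FOLLOW(S) includes $ since S is the start symbol.
FOLLOW(D): in B->D c c d, D is followed by c c d with FIRST {c}; in D->b F D S, D is followed by S with FIRST {λ, b, c}; in D->b F D S, the suffix after D is nullable (adds nothing new). Thus FOLLOW(D) = {b, c}.
FOLLOW(F): in D->b F D S, F is followed by D S with FIRST {λ, b, c}; in D->b F D S, the suffix after F is nullable, so FOLLOW(F) ⊇ FOLLOW(D) = {b, c}. Thus FOLLOW(F) = {b, c}.
FOLLOW(S): in F->S, the suffix after S is empty, so FOLLOW(S) ⊇ FOLLOW(F) = {b, c}; in D->b F D S, the suffix after S is empty, so FOLLOW(S) ⊇ FOLLOW(D) = {b, c}; in D->S S (occurrence 1), S is followed by S with FIRST {λ, b, c}; in D->S S (occurrence 1), the suffix after S is nullable, so FOLLOW(S) ⊇ FOLLOW(D) = {b, c}; in D->S S (occurrence 2), the suffix after S is empty, so FOLLOW(S) ⊇ FOLLOW(D) = {b, c}. Thus FOLLOW(S) = {$, b, c}.
FOLLOW(B): in S->B b, B is followed by b with FIRST {b}; in F->B b d, B is followed by b d with FIRST {b}; in F->B B (occurrence 1), B is followed by B with FIRST {b, c}; in F->B B (occurrence 2), the suffix after B is empty, so FOLLOW(B) ⊇ FOLLOW(F) = {b, c}. Thus FOLLOW(B) = {b, c}.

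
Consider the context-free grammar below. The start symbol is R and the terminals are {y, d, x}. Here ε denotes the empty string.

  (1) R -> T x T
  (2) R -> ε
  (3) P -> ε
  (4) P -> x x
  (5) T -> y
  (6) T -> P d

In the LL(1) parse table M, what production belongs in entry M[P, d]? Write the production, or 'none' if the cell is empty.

P -> ε

FIRST(P): from P->ε we get {ε}; from P->x x we get {x}. So FIRST(P) = {ε, x}.
FIRST(T): from T->y we get {y}; from T->P d we get {d, x}. So FIRST(T) = {d, x, y}.
FIRST(R): from R->T x T we get {d, x, y}; from R->ε we get {ε}. So FIRST(R) = {ε, d, x, y}.
FOLLOW(R) includes $ since R is the start symbol.
FOLLOW(P): in T->P d, P is followed by d with FIRST {d}. Thus FOLLOW(P) = {d}.
For P -> ε: FIRST(ε) = {ε}, so it goes in M[P, t] for t ∈ {}; since ε ∈ FIRST, also for every t ∈ FOLLOW(P) = {d}.
For P -> x x: FIRST(x x) = {x}, so it goes in M[P, t] for t ∈ {x}.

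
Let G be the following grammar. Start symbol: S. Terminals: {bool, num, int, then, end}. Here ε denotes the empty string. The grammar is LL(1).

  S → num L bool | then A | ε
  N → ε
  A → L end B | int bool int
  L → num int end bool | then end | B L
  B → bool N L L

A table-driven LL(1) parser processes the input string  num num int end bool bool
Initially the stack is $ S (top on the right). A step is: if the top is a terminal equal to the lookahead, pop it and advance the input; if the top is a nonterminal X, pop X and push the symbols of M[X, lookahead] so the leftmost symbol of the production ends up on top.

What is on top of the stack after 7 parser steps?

bool

     Stack                    Input                        Action
  1  $ S                      num num int end bool bool $  expand S → num L bool
  2  $ bool L num             num num int end bool bool $  match num
  3  $ bool L                 num int end bool bool $      expand L → num int end bool
  4  $ bool bool end int num  num int end bool bool $      match num
  5  $ bool bool end int      int end bool bool $          match int
  6  $ bool bool end          end bool bool $              match end
  7  $ bool bool              bool bool $                  match bool
Stack after step 7: $ bool (top = bool).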